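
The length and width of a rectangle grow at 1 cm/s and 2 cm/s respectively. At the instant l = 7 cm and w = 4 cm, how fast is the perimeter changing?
6 cm/s

P = 2(l + w)
dP/dt = 2(dl/dt + dw/dt) = 2(1 + 2) = 6 cm/s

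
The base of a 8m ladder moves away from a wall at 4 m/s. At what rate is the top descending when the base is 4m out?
4√3/3 ≈ 2.309 m/s

x² + y² = 8²
2x·dx/dt + 2y·dy/dt = 0
dy/dt = -x/y · dx/dt = -4/(4√3) · 4 = -4√3/3 m/s
The top is descending at 4√3/3 ≈ 2.309 m/s.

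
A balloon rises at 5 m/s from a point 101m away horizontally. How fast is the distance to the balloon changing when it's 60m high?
300√13801/13801 ≈ 2.554 m/s

z² = 101² + y²
z = √(101² + 60²) = √13801
dz/dt = y/z · dy/dt = 60/√13801 · 5 = 300√13801/13801 ≈ 2.554 m/s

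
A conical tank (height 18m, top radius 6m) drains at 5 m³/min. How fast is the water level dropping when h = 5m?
9/(5π) ≈ 0.573 m/min

r/h = 6/18, so r = (1/3)h
V = (1/3)πr²h = (1/3)π((1/3)h)²h = (1/27)πh³
dV/dh = (1/9)πh²
dh/dt = (dV/dt)/(dV/dh) = -5/((1/9)π·5²) = -9/(5π) m/min
The level is dropping at 9/(5π) ≈ 0.573 m/min.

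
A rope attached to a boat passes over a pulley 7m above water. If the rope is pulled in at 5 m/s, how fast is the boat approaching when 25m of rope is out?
125/24 ≈ 5.208 m/s

rope² = x² + 7²
x = √(25² - 7²) = 24
dx/dt = (rope/x) · d(rope)/dt = (25/24) · (-5) = -125/24 m/s
The boat approaches at 125/24 ≈ 5.208 m/s.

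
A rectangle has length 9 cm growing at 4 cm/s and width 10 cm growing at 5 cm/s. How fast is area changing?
85 cm²/s

A = lw
dA/dt = w·dl/dt + l·dw/dt = 10·4 + 9·5 = 85 cm²/s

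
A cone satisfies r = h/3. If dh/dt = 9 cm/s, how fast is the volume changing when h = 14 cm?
196π cm³/s

V = (1/3)π(h/3)²h = πh³/27
dV/dt = πh²/9 · 9
At h = 14: dV/dt = 196π cm³/s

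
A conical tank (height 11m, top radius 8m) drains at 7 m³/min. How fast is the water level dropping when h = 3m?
847/(576π) ≈ 0.4681 m/min

r/h = 8/11, so r = (8/11)h
V = (1/3)πr²h = (1/3)π((8/11)h)²h = (64/363)πh³
dV/dh = (64/121)πh²
dh/dt = (dV/dt)/(dV/dh) = -7/((64/121)π·3²) = -847/(576π) m/min
The level is dropping at 847/(576π) ≈ 0.4681 m/min.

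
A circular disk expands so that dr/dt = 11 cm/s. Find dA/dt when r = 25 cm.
550π cm²/s

A = πr²
dA/dt = 2πr · dr/dt = 2π(25)(11) = 550π cm²/s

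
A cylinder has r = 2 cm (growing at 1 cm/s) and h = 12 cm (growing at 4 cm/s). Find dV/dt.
64π cm³/s

V = πr²h
dV/dt = 2πrh·dr/dt + πr²·dh/dt
= 2π(2)(12)(1) + π(2)²(4)
= 64π cm³/s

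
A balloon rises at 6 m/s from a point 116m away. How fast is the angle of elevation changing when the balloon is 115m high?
0.026086 rad/s

tan(θ) = y/116
sec²(θ) · dθ/dt = (1/116) · dy/dt
dθ/dt = cos²(θ)/116 · 6 = 116/(116² + 115²) · 6
dθ/dt = 0.026086 rad/s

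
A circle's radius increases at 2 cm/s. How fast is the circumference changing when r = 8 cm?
4π cm/s

C = 2πr
dC/dt = 2π · dr/dt = 2π · 2 = 4π cm/s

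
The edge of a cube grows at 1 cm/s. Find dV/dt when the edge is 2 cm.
12 cm³/s

V = s³
dV/dt = 3s² · ds/dt = 3·2²·1 = 12 cm³/s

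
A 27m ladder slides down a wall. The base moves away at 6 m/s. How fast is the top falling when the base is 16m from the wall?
96√473/473 ≈ 4.414 m/s

x² + y² = 27²
2x·dx/dt + 2y·dy/dt = 0
dy/dt = -x/y · dx/dt = -16/√473 · 6 = -96√473/473 m/s
The top is descending at 96√473/473 ≈ 4.414 m/s.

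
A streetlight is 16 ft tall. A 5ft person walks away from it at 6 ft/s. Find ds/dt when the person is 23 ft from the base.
30/11 ft/s

By similar triangles: 16/(x+s) = 5/s
Solving: s = 5x/11
ds/dt = 5/11 · dx/dt = 5/11 · 6 = 30/11 ft/s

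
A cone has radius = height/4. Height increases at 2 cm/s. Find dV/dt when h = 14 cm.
49π/2 cm³/s

V = (1/3)π(h/4)²h = πh³/48
dV/dt = πh²/16 · 2
At h = 14: dV/dt = 49π/2 cm³/s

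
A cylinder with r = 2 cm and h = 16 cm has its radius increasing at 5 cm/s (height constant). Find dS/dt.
200π cm²/s

S = 2πrh + 2πr² (lateral + bases)
dS/dt = (2πh + 4πr)·dr/dt = (2π·16 + 4π·2)·5
= 200π cm²/s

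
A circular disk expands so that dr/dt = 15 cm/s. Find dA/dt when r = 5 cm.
150π cm²/s

A = πr²
dA/dt = 2πr · dr/dt = 2π(5)(15) = 150π cm²/s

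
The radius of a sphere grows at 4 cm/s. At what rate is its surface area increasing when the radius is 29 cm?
928π cm²/s

S = 4πr²
dS/dt = dS/dr · dr/dt = 8πr · 4
At r = 29: dS/dt = 928π cm²/s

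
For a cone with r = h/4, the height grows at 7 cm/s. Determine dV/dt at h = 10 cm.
175π/4 cm³/s

V = (1/3)π(h/4)²h = πh³/48
dV/dt = πh²/16 · 7
At h = 10: dV/dt = 175π/4 cm³/s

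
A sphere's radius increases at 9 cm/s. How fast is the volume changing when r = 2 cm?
144π cm³/s

V = (4/3)πr³
dV/dt = dV/dr · dr/dt = 4πr² · 9
At r = 2: dV/dt = 144π cm³/s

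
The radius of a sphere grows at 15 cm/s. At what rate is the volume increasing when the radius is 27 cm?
43740π cm³/s

V = (4/3)πr³
dV/dt = dV/dr · dr/dt = 4πr² · 15
At r = 27: dV/dt = 43740π cm³/s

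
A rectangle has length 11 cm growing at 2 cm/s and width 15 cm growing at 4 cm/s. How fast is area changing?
74 cm²/s

A = lw
dA/dt = w·dl/dt + l·dw/dt = 15·2 + 11·4 = 74 cm²/s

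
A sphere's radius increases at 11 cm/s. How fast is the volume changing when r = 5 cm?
1100π cm³/s

V = (4/3)πr³
dV/dt = dV/dr · dr/dt = 4πr² · 11
At r = 5: dV/dt = 1100π cm³/s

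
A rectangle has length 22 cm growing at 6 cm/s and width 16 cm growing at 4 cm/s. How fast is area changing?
184 cm²/s

A = lw
dA/dt = w·dl/dt + l·dw/dt = 16·6 + 22·4 = 184 cm²/s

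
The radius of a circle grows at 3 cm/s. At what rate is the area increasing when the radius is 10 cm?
60π cm²/s

A = πr²
dA/dt = 2πr · dr/dt = 2π(10)(3) = 60π cm²/s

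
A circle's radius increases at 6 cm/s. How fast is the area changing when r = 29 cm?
348π cm²/s

A = πr²
dA/dt = 2πr · dr/dt = 2π(29)(6) = 348π cm²/s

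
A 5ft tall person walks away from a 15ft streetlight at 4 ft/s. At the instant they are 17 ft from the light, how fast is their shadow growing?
2 ft/s

By similar triangles: 15/(x+s) = 5/s
Solving: s = 5x/10
ds/dt = 5/10 · dx/dt = 1/2 · 4 = 2 ft/s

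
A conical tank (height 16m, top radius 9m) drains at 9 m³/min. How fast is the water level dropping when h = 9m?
256/(729π) ≈ 0.1118 m/min

r/h = 9/16, so r = (9/16)h
V = (1/3)πr²h = (1/3)π((9/16)h)²h = (27/256)πh³
dV/dh = (81/256)πh²
dh/dt = (dV/dt)/(dV/dh) = -9/((81/256)π·9²) = -256/(729π) m/min
The level is dropping at 256/(729π) ≈ 0.1118 m/min.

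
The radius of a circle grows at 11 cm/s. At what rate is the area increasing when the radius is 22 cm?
484π cm²/s

A = πr²
dA/dt = 2πr · dr/dt = 2π(22)(11) = 484π cm²/s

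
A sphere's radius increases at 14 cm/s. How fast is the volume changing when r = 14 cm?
10976π cm³/s

V = (4/3)πr³
dV/dt = dV/dr · dr/dt = 4πr² · 14
At r = 14: dV/dt = 10976π cm³/s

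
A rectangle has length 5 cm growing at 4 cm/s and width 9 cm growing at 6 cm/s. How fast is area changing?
66 cm²/s

A = lw
dA/dt = w·dl/dt + l·dw/dt = 9·4 + 5·6 = 66 cm²/s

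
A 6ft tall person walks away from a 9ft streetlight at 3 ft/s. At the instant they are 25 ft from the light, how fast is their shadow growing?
6 ft/s

By similar triangles: 9/(x+s) = 6/s
Solving: s = 6x/3
ds/dt = 6/3 · dx/dt = 2 · 3 = 6 ft/s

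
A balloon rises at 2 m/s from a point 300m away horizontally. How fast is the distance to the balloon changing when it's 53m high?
106√92809/92809 ≈ 0.3479 m/s

z² = 300² + y²
z = √(300² + 53²) = √92809
dz/dt = y/z · dy/dt = 53/√92809 · 2 = 106√92809/92809 ≈ 0.3479 m/s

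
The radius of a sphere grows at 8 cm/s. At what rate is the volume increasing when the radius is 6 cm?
1152π cm³/s

V = (4/3)πr³
dV/dt = dV/dr · dr/dt = 4πr² · 8
At r = 6: dV/dt = 1152π cm³/s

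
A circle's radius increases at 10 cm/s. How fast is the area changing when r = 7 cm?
140π cm²/s

A = πr²
dA/dt = 2πr · dr/dt = 2π(7)(10) = 140π cm²/s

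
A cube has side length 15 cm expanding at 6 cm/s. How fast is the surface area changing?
1080 cm²/s

A = 6s²
dA/dt = 12s · ds/dt = 12·15·6 = 1080 cm²/s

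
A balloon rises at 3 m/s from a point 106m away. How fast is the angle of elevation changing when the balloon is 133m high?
0.010994 rad/s

tan(θ) = y/106
sec²(θ) · dθ/dt = (1/106) · dy/dt
dθ/dt = cos²(θ)/106 · 3 = 106/(106² + 133²) · 3
dθ/dt = 0.010994 rad/s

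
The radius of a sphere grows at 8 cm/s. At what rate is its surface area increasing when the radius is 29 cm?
1856π cm²/s

S = 4πr²
dS/dt = dS/dr · dr/dt = 8πr · 8
At r = 29: dS/dt = 1856π cm²/s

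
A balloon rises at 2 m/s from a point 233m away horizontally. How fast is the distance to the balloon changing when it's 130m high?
260√71189/71189 ≈ 0.9745 m/s

z² = 233² + y²
z = √(233² + 130²) = √71189
dz/dt = y/z · dy/dt = 130/√71189 · 2 = 260√71189/71189 ≈ 0.9745 m/s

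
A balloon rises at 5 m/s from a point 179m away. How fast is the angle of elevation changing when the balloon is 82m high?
0.023088 rad/s

tan(θ) = y/179
sec²(θ) · dθ/dt = (1/179) · dy/dt
dθ/dt = cos²(θ)/179 · 5 = 179/(179² + 82²) · 5
dθ/dt = 0.023088 rad/s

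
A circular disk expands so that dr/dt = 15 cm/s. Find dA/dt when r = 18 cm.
540π cm²/s

A = πr²
dA/dt = 2πr · dr/dt = 2π(18)(15) = 540π cm²/s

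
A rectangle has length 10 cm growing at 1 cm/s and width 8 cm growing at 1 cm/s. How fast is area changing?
18 cm²/s

A = lw
dA/dt = w·dl/dt + l·dw/dt = 8·1 + 10·1 = 18 cm²/s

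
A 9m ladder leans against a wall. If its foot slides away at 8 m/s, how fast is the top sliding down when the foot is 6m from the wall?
16√5/5 ≈ 7.155 m/s

x² + y² = 9²
2x·dx/dt + 2y·dy/dt = 0
dy/dt = -x/y · dx/dt = -6/(3√5) · 8 = -16√5/5 m/s
The top is descending at 16√5/5 ≈ 7.155 m/s.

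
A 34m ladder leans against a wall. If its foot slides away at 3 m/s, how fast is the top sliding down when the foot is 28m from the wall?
14√93/31 ≈ 4.355 m/s

x² + y² = 34²
2x·dx/dt + 2y·dy/dt = 0
dy/dt = -x/y · dx/dt = -28/(2√93) · 3 = -14√93/31 m/s
The top is descending at 14√93/31 ≈ 4.355 m/s.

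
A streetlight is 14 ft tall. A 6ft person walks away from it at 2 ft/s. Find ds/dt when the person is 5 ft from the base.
3/2 ft/s

By similar triangles: 14/(x+s) = 6/s
Solving: s = 6x/8
ds/dt = 6/8 · dx/dt = 3/4 · 2 = 3/2 ft/s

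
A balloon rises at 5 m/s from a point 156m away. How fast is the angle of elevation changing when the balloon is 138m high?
0.017981 rad/s

tan(θ) = y/156
sec²(θ) · dθ/dt = (1/156) · dy/dt
dθ/dt = cos²(θ)/156 · 5 = 156/(156² + 138²) · 5
dθ/dt = 0.017981 rad/s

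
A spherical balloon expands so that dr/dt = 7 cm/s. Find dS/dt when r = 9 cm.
504π cm²/s

S = 4πr²
dS/dt = dS/dr · dr/dt = 8πr · 7
At r = 9: dS/dt = 504π cm²/s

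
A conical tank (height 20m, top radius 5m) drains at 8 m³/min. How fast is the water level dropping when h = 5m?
128/(25π) ≈ 1.63 m/min

r/h = 5/20, so r = (1/4)h
V = (1/3)πr²h = (1/3)π((1/4)h)²h = (1/48)πh³
dV/dh = (1/16)πh²
dh/dt = (dV/dt)/(dV/dh) = -8/((1/16)π·5²) = -128/(25π) m/min
The level is dropping at 128/(25π) ≈ 1.63 m/min.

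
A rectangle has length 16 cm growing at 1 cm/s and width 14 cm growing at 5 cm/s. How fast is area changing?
94 cm²/s

A = lw
dA/dt = w·dl/dt + l·dw/dt = 14·1 + 16·5 = 94 cm²/s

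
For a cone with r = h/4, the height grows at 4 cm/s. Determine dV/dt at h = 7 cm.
49π/4 cm³/s

V = (1/3)π(h/4)²h = πh³/48
dV/dt = πh²/16 · 4
At h = 7: dV/dt = 49π/4 cm³/s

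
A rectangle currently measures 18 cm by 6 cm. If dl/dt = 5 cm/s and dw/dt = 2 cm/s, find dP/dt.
14 cm/s

P = 2(l + w)
dP/dt = 2(dl/dt + dw/dt) = 2(5 + 2) = 14 cm/s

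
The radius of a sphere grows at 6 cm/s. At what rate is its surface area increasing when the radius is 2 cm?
96π cm²/s

S = 4πr²
dS/dt = dS/dr · dr/dt = 8πr · 6
At r = 2: dS/dt = 96π cm²/s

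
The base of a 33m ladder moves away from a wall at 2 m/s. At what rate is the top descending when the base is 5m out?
5√266/266 ≈ 0.3066 m/s

x² + y² = 33²
2x·dx/dt + 2y·dy/dt = 0
dy/dt = -x/y · dx/dt = -5/(2√266) · 2 = -5√266/266 m/s
The top is descending at 5√266/266 ≈ 0.3066 m/s.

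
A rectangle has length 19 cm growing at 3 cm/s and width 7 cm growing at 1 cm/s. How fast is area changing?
40 cm²/s

A = lw
dA/dt = w·dl/dt + l·dw/dt = 7·3 + 19·1 = 40 cm²/s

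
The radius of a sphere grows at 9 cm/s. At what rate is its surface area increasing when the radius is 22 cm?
1584π cm²/s

S = 4πr²
dS/dt = dS/dr · dr/dt = 8πr · 9
At r = 22: dS/dt = 1584π cm²/s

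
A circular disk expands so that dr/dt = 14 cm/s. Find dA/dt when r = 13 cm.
364π cm²/s

A = πr²
dA/dt = 2πr · dr/dt = 2π(13)(14) = 364π cm²/s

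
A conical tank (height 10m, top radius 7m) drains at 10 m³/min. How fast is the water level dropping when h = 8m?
125/(392π) ≈ 0.1015 m/min

r/h = 7/10, so r = (7/10)h
V = (1/3)πr²h = (1/3)π((7/10)h)²h = (49/300)πh³
dV/dh = (49/100)πh²
dh/dt = (dV/dt)/(dV/dh) = -10/((49/100)π·8²) = -125/(392π) m/min
The level is dropping at 125/(392π) ≈ 0.1015 m/min.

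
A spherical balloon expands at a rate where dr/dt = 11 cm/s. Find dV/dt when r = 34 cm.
50864π cm³/s

V = (4/3)πr³
dV/dt = dV/dr · dr/dt = 4πr² · 11
At r = 34: dV/dt = 50864π cm³/s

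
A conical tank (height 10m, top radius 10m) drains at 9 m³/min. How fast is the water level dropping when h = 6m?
1/(4π) ≈ 0.07958 m/min

r/h = 10/10, so r = h
V = (1/3)πr²h = (1/3)π(h)²h = (1/3)πh³
dV/dh = πh²
dh/dt = (dV/dt)/(dV/dh) = -9/(π·6²) = -1/(4π) m/min
The level is dropping at 1/(4π) ≈ 0.07958 m/min.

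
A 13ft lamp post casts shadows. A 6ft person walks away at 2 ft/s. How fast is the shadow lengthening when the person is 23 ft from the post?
12/7 ft/s

By similar triangles: 13/(x+s) = 6/s
Solving: s = 6x/7
ds/dt = 6/7 · dx/dt = 6/7 · 2 = 12/7 ft/s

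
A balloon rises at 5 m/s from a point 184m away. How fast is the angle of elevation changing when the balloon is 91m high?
0.021834 rad/s

tan(θ) = y/184
sec²(θ) · dθ/dt = (1/184) · dy/dt
dθ/dt = cos²(θ)/184 · 5 = 184/(184² + 91²) · 5
dθ/dt = 0.021834 rad/s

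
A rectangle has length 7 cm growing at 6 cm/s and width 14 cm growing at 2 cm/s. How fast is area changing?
98 cm²/s

A = lw
dA/dt = w·dl/dt + l·dw/dt = 14·6 + 7·2 = 98 cm²/s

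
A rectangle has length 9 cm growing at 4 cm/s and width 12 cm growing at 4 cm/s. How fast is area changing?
84 cm²/s

A = lw
dA/dt = w·dl/dt + l·dw/dt = 12·4 + 9·4 = 84 cm²/s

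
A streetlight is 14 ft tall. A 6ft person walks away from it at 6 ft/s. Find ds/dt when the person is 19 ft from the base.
9/2 ft/s

By similar triangles: 14/(x+s) = 6/s
Solving: s = 6x/8
ds/dt = 6/8 · dx/dt = 3/4 · 6 = 9/2 ft/s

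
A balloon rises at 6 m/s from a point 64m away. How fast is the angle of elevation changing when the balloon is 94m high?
0.029694 rad/s

tan(θ) = y/64
sec²(θ) · dθ/dt = (1/64) · dy/dt
dθ/dt = cos²(θ)/64 · 6 = 64/(64² + 94²) · 6
dθ/dt = 0.029694 rad/s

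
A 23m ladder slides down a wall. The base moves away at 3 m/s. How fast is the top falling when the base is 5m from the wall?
5√14/28 ≈ 0.6682 m/s

x² + y² = 23²
2x·dx/dt + 2y·dy/dt = 0
dy/dt = -x/y · dx/dt = -5/(6√14) · 3 = -5√14/28 m/s
The top is descending at 5√14/28 ≈ 0.6682 m/s.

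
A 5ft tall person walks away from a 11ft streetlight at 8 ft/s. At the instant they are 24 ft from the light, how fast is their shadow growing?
20/3 ft/s

By similar triangles: 11/(x+s) = 5/s
Solving: s = 5x/6
ds/dt = 5/6 · dx/dt = 5/6 · 8 = 20/3 ft/s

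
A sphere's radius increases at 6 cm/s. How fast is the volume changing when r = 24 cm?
13824π cm³/s

V = (4/3)πr³
dV/dt = dV/dr · dr/dt = 4πr² · 6
At r = 24: dV/dt = 13824π cm³/s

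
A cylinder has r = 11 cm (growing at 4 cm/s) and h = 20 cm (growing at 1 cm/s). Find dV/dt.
1881π cm³/s

V = πr²h
dV/dt = 2πrh·dr/dt + πr²·dh/dt
= 2π(11)(20)(4) + π(11)²(1)
= 1881π cm³/s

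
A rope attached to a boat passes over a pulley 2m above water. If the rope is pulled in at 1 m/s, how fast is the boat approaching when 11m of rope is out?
11√13/39 ≈ 1.017 m/s

rope² = x² + 2²
x = √(11² - 2²) = 3√13
dx/dt = (rope/x) · d(rope)/dt = (11/(3√13)) · (-1) = -11√13/39 m/s
The boat approaches at 11√13/39 ≈ 1.017 m/s.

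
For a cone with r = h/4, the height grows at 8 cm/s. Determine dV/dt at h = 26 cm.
338π cm³/s

V = (1/3)π(h/4)²h = πh³/48
dV/dt = πh²/16 · 8
At h = 26: dV/dt = 338π cm³/s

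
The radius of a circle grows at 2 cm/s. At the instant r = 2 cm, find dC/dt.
4π cm/s

C = 2πr
dC/dt = 2π · dr/dt = 2π · 2 = 4π cm/s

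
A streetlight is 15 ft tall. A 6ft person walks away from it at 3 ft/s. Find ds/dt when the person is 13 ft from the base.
2 ft/s

By similar triangles: 15/(x+s) = 6/s
Solving: s = 6x/9
ds/dt = 6/9 · dx/dt = 2/3 · 3 = 2 ft/s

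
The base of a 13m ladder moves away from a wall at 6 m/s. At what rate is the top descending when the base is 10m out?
20√69/23 ≈ 7.223 m/s

x² + y² = 13²
2x·dx/dt + 2y·dy/dt = 0
dy/dt = -x/y · dx/dt = -10/√69 · 6 = -20√69/23 m/s
The top is descending at 20√69/23 ≈ 7.223 m/s.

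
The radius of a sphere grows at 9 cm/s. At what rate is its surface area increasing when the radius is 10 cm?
720π cm²/s

S = 4πr²
dS/dt = dS/dr · dr/dt = 8πr · 9
At r = 10: dS/dt = 720π cm²/s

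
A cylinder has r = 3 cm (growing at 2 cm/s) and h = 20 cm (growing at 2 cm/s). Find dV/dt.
258π cm³/s

V = πr²h
dV/dt = 2πrh·dr/dt + πr²·dh/dt
= 2π(3)(20)(2) + π(3)²(2)
= 258π cm³/s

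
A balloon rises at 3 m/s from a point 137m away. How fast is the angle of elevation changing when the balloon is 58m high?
0.01857 rad/s

tan(θ) = y/137
sec²(θ) · dθ/dt = (1/137) · dy/dt
dθ/dt = cos²(θ)/137 · 3 = 137/(137² + 58²) · 3
dθ/dt = 0.01857 rad/s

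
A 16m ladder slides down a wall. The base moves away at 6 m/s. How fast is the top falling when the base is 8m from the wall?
2√3 ≈ 3.464 m/s

x² + y² = 16²
2x·dx/dt + 2y·dy/dt = 0
dy/dt = -x/y · dx/dt = -8/(8√3) · 6 = -2√3 m/s
The top is descending at 2√3 ≈ 3.464 m/s.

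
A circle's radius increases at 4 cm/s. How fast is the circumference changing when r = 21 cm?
8π cm/s

C = 2πr
dC/dt = 2π · dr/dt = 2π · 4 = 8π cm/s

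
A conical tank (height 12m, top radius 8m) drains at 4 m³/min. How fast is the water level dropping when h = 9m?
1/(9π) ≈ 0.03537 m/min

r/h = 8/12, so r = (2/3)h
V = (1/3)πr²h = (1/3)π((2/3)h)²h = (4/27)πh³
dV/dh = (4/9)πh²
dh/dt = (dV/dt)/(dV/dh) = -4/((4/9)π·9²) = -1/(9π) m/min
The level is dropping at 1/(9π) ≈ 0.03537 m/min.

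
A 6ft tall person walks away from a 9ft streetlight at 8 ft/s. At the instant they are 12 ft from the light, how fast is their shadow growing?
16 ft/s

By similar triangles: 9/(x+s) = 6/s
Solving: s = 6x/3
ds/dt = 6/3 · dx/dt = 2 · 8 = 16 ft/s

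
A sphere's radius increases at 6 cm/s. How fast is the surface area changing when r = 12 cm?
576π cm²/s

S = 4πr²
dS/dt = dS/dr · dr/dt = 8πr · 6
At r = 12: dS/dt = 576π cm²/s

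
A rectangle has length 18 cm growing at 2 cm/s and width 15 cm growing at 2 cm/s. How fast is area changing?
66 cm²/s

A = lw
dA/dt = w·dl/dt + l·dw/dt = 15·2 + 18·2 = 66 cm²/s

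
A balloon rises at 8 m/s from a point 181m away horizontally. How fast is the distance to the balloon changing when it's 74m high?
592√38237/38237 ≈ 3.027 m/s

z² = 181² + y²
z = √(181² + 74²) = √38237
dz/dt = y/z · dy/dt = 74/√38237 · 8 = 592√38237/38237 ≈ 3.027 m/s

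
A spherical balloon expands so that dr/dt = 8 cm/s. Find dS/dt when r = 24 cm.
1536π cm²/s

S = 4πr²
dS/dt = dS/dr · dr/dt = 8πr · 8
At r = 24: dS/dt = 1536π cm²/s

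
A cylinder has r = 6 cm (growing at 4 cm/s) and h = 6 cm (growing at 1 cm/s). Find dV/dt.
324π cm³/s

V = πr²h
dV/dt = 2πrh·dr/dt + πr²·dh/dt
= 2π(6)(6)(4) + π(6)²(1)
= 324π cm³/s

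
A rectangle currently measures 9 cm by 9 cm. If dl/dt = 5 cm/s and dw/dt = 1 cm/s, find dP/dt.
12 cm/s

P = 2(l + w)
dP/dt = 2(dl/dt + dw/dt) = 2(5 + 1) = 12 cm/s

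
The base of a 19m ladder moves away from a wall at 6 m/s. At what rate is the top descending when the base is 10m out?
20√29/29 ≈ 3.714 m/s

x² + y² = 19²
2x·dx/dt + 2y·dy/dt = 0
dy/dt = -x/y · dx/dt = -10/(3√29) · 6 = -20√29/29 m/s
The top is descending at 20√29/29 ≈ 3.714 m/s.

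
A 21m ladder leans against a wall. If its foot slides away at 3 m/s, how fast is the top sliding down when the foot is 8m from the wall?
24√377/377 ≈ 1.236 m/s

x² + y² = 21²
2x·dx/dt + 2y·dy/dt = 0
dy/dt = -x/y · dx/dt = -8/√377 · 3 = -24√377/377 m/s
The top is descending at 24√377/377 ≈ 1.236 m/s.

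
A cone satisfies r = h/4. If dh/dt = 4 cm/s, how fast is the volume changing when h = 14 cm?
49π cm³/s

V = (1/3)π(h/4)²h = πh³/48
dV/dt = πh²/16 · 4
At h = 14: dV/dt = 49π cm³/s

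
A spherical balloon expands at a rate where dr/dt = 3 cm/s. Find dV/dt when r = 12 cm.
1728π cm³/s

V = (4/3)πr³
dV/dt = dV/dr · dr/dt = 4πr² · 3
At r = 12: dV/dt = 1728π cm³/s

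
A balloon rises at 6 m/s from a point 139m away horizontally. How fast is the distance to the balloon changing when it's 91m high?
273√27602/13801 ≈ 3.286 m/s

z² = 139² + y²
z = √(139² + 91²) = √27602
dz/dt = y/z · dy/dt = 91/√27602 · 6 = 273√27602/13801 ≈ 3.286 m/s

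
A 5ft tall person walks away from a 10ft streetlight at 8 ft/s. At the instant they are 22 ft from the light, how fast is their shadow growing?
8 ft/s

By similar triangles: 10/(x+s) = 5/s
Solving: s = 5x/5
ds/dt = 5/5 · dx/dt = 1 · 8 = 8 ft/s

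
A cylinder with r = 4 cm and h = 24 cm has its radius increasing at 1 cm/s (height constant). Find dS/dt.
64π cm²/s

S = 2πrh + 2πr² (lateral + bases)
dS/dt = (2πh + 4πr)·dr/dt = (2π·24 + 4π·4)·1
= 64π cm²/s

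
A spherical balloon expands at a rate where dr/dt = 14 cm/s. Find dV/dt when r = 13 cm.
9464π cm³/s

V = (4/3)πr³
dV/dt = dV/dr · dr/dt = 4πr² · 14
At r = 13: dV/dt = 9464π cm³/s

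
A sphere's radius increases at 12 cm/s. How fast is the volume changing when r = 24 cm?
27648π cm³/s

V = (4/3)πr³
dV/dt = dV/dr · dr/dt = 4πr² · 12
At r = 24: dV/dt = 27648π cm³/s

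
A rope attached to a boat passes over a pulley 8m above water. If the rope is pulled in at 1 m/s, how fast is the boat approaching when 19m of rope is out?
19√33/99 ≈ 1.102 m/s

rope² = x² + 8²
x = √(19² - 8²) = 3√33
dx/dt = (rope/x) · d(rope)/dt = (19/(3√33)) · (-1) = -19√33/99 m/s
The boat approaches at 19√33/99 ≈ 1.102 m/s.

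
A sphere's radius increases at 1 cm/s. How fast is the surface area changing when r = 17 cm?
136π cm²/s

S = 4πr²
dS/dt = dS/dr · dr/dt = 8πr · 1
At r = 17: dS/dt = 136π cm²/s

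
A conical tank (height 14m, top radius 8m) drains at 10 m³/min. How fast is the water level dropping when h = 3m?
245/(72π) ≈ 1.083 m/min

r/h = 8/14, so r = (4/7)h
V = (1/3)πr²h = (1/3)π((4/7)h)²h = (16/147)πh³
dV/dh = (16/49)πh²
dh/dt = (dV/dt)/(dV/dh) = -10/((16/49)π·3²) = -245/(72π) m/min
The level is dropping at 245/(72π) ≈ 1.083 m/min.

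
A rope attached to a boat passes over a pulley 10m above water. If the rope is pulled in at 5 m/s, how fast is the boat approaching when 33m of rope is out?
165√989/989 ≈ 5.247 m/s

rope² = x² + 10²
x = √(33² - 10²) = √989
dx/dt = (rope/x) · d(rope)/dt = (33/√989) · (-5) = -165√989/989 m/s
The boat approaches at 165√989/989 ≈ 5.247 m/s.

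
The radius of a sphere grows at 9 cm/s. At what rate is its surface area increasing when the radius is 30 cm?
2160π cm²/s

S = 4πr²
dS/dt = dS/dr · dr/dt = 8πr · 9
At r = 30: dS/dt = 2160π cm²/s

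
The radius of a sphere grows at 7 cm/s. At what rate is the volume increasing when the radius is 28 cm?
21952π cm³/s

V = (4/3)πr³
dV/dt = dV/dr · dr/dt = 4πr² · 7
At r = 28: dV/dt = 21952π cm³/s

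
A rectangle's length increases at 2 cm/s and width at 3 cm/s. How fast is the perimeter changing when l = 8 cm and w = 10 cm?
10 cm/s

P = 2(l + w)
dP/dt = 2(dl/dt + dw/dt) = 2(2 + 3) = 10 cm/s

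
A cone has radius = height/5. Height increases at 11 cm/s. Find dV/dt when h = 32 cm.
11264π/25 cm³/s

V = (1/3)π(h/5)²h = πh³/75
dV/dt = πh²/25 · 11
At h = 32: dV/dt = 11264π/25 cm³/s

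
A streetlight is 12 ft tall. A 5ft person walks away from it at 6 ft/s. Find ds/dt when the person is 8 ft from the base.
30/7 ft/s

By similar triangles: 12/(x+s) = 5/s
Solving: s = 5x/7
ds/dt = 5/7 · dx/dt = 5/7 · 6 = 30/7 ft/s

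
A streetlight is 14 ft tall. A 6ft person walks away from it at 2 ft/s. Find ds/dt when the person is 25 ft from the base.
3/2 ft/s

By similar triangles: 14/(x+s) = 6/s
Solving: s = 6x/8
ds/dt = 6/8 · dx/dt = 3/4 · 2 = 3/2 ft/s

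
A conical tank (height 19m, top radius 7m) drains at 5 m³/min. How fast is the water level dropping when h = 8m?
1805/(3136π) ≈ 0.1832 m/min

r/h = 7/19, so r = (7/19)h
V = (1/3)πr²h = (1/3)π((7/19)h)²h = (49/1083)πh³
dV/dh = (49/361)πh²
dh/dt = (dV/dt)/(dV/dh) = -5/((49/361)π·8²) = -1805/(3136π) m/min
The level is dropping at 1805/(3136π) ≈ 0.1832 m/min.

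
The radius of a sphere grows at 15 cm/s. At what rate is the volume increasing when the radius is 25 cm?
37500π cm³/s

V = (4/3)πr³
dV/dt = dV/dr · dr/dt = 4πr² · 15
At r = 25: dV/dt = 37500π cm³/s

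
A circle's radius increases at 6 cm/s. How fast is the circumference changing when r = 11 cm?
12π cm/s

C = 2πr
dC/dt = 2π · dr/dt = 2π · 6 = 12π cm/s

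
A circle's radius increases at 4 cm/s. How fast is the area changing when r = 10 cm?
80π cm²/s

A = πr²
dA/dt = 2πr · dr/dt = 2π(10)(4) = 80π cm²/s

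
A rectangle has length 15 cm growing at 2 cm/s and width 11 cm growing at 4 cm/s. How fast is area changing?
82 cm²/s

A = lw
dA/dt = w·dl/dt + l·dw/dt = 11·2 + 15·4 = 82 cm²/s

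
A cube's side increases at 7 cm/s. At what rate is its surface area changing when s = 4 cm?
336 cm²/s

A = 6s²
dA/dt = 12s · ds/dt = 12·4·7 = 336 cm²/s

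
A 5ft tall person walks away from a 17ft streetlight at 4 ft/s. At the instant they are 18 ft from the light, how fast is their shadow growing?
5/3 ft/s

By similar triangles: 17/(x+s) = 5/s
Solving: s = 5x/12
ds/dt = 5/12 · dx/dt = 5/12 · 4 = 5/3 ft/s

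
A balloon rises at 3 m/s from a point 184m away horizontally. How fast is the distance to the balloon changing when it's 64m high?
24√593/593 ≈ 0.9856 m/s

z² = 184² + y²
z = √(184² + 64²) = 8√593
dz/dt = y/z · dy/dt = 64/(8√593) · 3 = 24√593/593 ≈ 0.9856 m/s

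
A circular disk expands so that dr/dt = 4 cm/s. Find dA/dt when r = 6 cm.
48π cm²/s

A = πr²
dA/dt = 2πr · dr/dt = 2π(6)(4) = 48π cm²/s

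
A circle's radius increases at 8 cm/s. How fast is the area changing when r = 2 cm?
32π cm²/s

A = πr²
dA/dt = 2πr · dr/dt = 2π(2)(8) = 32π cm²/s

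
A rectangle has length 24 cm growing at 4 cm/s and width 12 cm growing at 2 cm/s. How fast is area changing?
96 cm²/s

A = lw
dA/dt = w·dl/dt + l·dw/dt = 12·4 + 24·2 = 96 cm²/s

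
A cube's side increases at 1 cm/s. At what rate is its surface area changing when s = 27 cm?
324 cm²/s

A = 6s²
dA/dt = 12s · ds/dt = 12·27·1 = 324 cm²/s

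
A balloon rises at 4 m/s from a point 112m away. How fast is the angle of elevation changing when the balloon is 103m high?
0.01935 rad/s

tan(θ) = y/112
sec²(θ) · dθ/dt = (1/112) · dy/dt
dθ/dt = cos²(θ)/112 · 4 = 112/(112² + 103²) · 4
dθ/dt = 0.01935 rad/s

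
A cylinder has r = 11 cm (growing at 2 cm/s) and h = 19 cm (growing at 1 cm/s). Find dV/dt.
957π cm³/s

V = πr²h
dV/dt = 2πrh·dr/dt + πr²·dh/dt
= 2π(11)(19)(2) + π(11)²(1)
= 957π cm³/s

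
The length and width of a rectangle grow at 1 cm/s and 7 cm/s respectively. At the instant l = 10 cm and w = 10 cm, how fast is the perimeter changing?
16 cm/s

P = 2(l + w)
dP/dt = 2(dl/dt + dw/dt) = 2(1 + 7) = 16 cm/s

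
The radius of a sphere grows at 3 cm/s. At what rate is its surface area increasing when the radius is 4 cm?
96π cm²/s

S = 4πr²
dS/dt = dS/dr · dr/dt = 8πr · 3
At r = 4: dS/dt = 96π cm²/s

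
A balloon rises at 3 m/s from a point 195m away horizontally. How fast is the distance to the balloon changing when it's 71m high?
213√43066/43066 ≈ 1.026 m/s

z² = 195² + y²
z = √(195² + 71²) = √43066
dz/dt = y/z · dy/dt = 71/√43066 · 3 = 213√43066/43066 ≈ 1.026 m/s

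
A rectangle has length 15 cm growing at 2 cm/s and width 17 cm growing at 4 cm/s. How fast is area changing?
94 cm²/s

A = lw
dA/dt = w·dl/dt + l·dw/dt = 17·2 + 15·4 = 94 cm²/s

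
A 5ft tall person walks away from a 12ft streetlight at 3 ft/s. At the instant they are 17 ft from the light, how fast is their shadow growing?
15/7 ft/s

By similar triangles: 12/(x+s) = 5/s
Solving: s = 5x/7
ds/dt = 5/7 · dx/dt = 5/7 · 3 = 15/7 ft/s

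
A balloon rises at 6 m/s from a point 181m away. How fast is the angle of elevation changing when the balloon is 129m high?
0.021983 rad/s

tan(θ) = y/181
sec²(θ) · dθ/dt = (1/181) · dy/dt
dθ/dt = cos²(θ)/181 · 6 = 181/(181² + 129²) · 6
dθ/dt = 0.021983 rad/s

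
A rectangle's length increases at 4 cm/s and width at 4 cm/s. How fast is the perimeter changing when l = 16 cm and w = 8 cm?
16 cm/s

P = 2(l + w)
dP/dt = 2(dl/dt + dw/dt) = 2(4 + 4) = 16 cm/s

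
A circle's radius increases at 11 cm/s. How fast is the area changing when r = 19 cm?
418π cm²/s

A = πr²
dA/dt = 2πr · dr/dt = 2π(19)(11) = 418π cm²/s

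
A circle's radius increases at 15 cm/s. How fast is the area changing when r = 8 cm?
240π cm²/s

A = πr²
dA/dt = 2πr · dr/dt = 2π(8)(15) = 240π cm²/s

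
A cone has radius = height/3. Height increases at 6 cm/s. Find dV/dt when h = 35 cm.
2450π/3 cm³/s

V = (1/3)π(h/3)²h = πh³/27
dV/dt = πh²/9 · 6
At h = 35: dV/dt = 2450π/3 cm³/s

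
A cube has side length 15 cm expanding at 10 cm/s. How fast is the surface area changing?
1800 cm²/s

A = 6s²
dA/dt = 12s · ds/dt = 12·15·10 = 1800 cm²/s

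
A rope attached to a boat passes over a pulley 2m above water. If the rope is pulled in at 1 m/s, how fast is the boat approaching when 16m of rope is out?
8√7/21 ≈ 1.008 m/s

rope² = x² + 2²
x = √(16² - 2²) = 6√7
dx/dt = (rope/x) · d(rope)/dt = (16/(6√7)) · (-1) = -8√7/21 m/s
The boat approaches at 8√7/21 ≈ 1.008 m/s.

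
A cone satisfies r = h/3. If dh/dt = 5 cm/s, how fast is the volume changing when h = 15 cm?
125π cm³/s

V = (1/3)π(h/3)²h = πh³/27
dV/dt = πh²/9 · 5
At h = 15: dV/dt = 125π cm³/s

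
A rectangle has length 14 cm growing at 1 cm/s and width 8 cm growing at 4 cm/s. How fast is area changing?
64 cm²/s

A = lw
dA/dt = w·dl/dt + l·dw/dt = 8·1 + 14·4 = 64 cm²/s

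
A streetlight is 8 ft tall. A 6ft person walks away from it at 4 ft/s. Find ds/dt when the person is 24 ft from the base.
12 ft/s

By similar triangles: 8/(x+s) = 6/s
Solving: s = 6x/2
ds/dt = 6/2 · dx/dt = 3 · 4 = 12 ft/s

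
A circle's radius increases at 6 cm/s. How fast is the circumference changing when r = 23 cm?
12π cm/s

C = 2πr
dC/dt = 2π · dr/dt = 2π · 6 = 12π cm/s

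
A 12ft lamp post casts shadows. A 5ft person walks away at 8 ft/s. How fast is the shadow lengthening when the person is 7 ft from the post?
40/7 ft/s

By similar triangles: 12/(x+s) = 5/s
Solving: s = 5x/7
ds/dt = 5/7 · dx/dt = 5/7 · 8 = 40/7 ft/s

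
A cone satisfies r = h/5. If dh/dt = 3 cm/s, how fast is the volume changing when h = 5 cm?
3π cm³/s

V = (1/3)π(h/5)²h = πh³/75
dV/dt = πh²/25 · 3
At h = 5: dV/dt = 3π cm³/s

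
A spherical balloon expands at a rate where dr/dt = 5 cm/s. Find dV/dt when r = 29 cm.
16820π cm³/s

V = (4/3)πr³
dV/dt = dV/dr · dr/dt = 4πr² · 5
At r = 29: dV/dt = 16820π cm³/s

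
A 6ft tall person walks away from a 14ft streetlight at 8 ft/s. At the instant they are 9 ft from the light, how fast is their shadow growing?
6 ft/s

By similar triangles: 14/(x+s) = 6/s
Solving: s = 6x/8
ds/dt = 6/8 · dx/dt = 3/4 · 8 = 6 ft/s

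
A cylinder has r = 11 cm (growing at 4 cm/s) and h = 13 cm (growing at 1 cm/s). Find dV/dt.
1265π cm³/s

V = πr²h
dV/dt = 2πrh·dr/dt + πr²·dh/dt
= 2π(11)(13)(4) + π(11)²(1)
= 1265π cm³/s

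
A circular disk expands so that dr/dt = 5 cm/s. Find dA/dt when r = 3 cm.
30π cm²/s

A = πr²
dA/dt = 2πr · dr/dt = 2π(3)(5) = 30π cm²/s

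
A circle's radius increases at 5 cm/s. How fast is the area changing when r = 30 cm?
300π cm²/s

A = πr²
dA/dt = 2πr · dr/dt = 2π(30)(5) = 300π cm²/s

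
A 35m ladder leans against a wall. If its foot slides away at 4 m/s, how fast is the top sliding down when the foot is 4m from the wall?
16√1209/1209 ≈ 0.4602 m/s

x² + y² = 35²
2x·dx/dt + 2y·dy/dt = 0
dy/dt = -x/y · dx/dt = -4/√1209 · 4 = -16√1209/1209 m/s
The top is descending at 16√1209/1209 ≈ 0.4602 m/s.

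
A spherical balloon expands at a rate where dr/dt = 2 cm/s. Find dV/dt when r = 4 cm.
128π cm³/s

V = (4/3)πr³
dV/dt = dV/dr · dr/dt = 4πr² · 2
At r = 4: dV/dt = 128π cm³/s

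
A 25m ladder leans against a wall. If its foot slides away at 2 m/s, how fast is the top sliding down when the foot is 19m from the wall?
19√66/66 ≈ 2.339 m/s

x² + y² = 25²
2x·dx/dt + 2y·dy/dt = 0
dy/dt = -x/y · dx/dt = -19/(2√66) · 2 = -19√66/66 m/s
The top is descending at 19√66/66 ≈ 2.339 m/s.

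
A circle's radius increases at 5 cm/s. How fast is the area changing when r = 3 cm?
30π cm²/s

A = πr²
dA/dt = 2πr · dr/dt = 2π(3)(5) = 30π cm²/s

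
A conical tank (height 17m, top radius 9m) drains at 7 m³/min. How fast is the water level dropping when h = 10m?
2023/(8100π) ≈ 0.0795 m/min

r/h = 9/17, so r = (9/17)h
V = (1/3)πr²h = (1/3)π((9/17)h)²h = (27/289)πh³
dV/dh = (81/289)πh²
dh/dt = (dV/dt)/(dV/dh) = -7/((81/289)π·10²) = -2023/(8100π) m/min
The level is dropping at 2023/(8100π) ≈ 0.0795 m/min.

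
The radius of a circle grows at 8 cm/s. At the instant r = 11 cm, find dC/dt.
16π cm/s

C = 2πr
dC/dt = 2π · dr/dt = 2π · 8 = 16π cm/s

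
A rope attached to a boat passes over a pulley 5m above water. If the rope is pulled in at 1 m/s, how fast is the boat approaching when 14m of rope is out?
14√19/57 ≈ 1.071 m/s

rope² = x² + 5²
x = √(14² - 5²) = 3√19
dx/dt = (rope/x) · d(rope)/dt = (14/(3√19)) · (-1) = -14√19/57 m/s
The boat approaches at 14√19/57 ≈ 1.071 m/s.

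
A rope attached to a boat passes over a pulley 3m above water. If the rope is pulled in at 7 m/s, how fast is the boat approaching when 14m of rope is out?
98√187/187 ≈ 7.166 m/s

rope² = x² + 3²
x = √(14² - 3²) = √187
dx/dt = (rope/x) · d(rope)/dt = (14/√187) · (-7) = -98√187/187 m/s
The boat approaches at 98√187/187 ≈ 7.166 m/s.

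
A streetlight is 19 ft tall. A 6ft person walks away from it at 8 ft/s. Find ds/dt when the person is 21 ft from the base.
48/13 ft/s

By similar triangles: 19/(x+s) = 6/s
Solving: s = 6x/13
ds/dt = 6/13 · dx/dt = 6/13 · 8 = 48/13 ft/s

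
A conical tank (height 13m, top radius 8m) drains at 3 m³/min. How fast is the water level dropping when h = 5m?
507/(1600π) ≈ 0.1009 m/min

r/h = 8/13, so r = (8/13)h
V = (1/3)πr²h = (1/3)π((8/13)h)²h = (64/507)πh³
dV/dh = (64/169)πh²
dh/dt = (dV/dt)/(dV/dh) = -3/((64/169)π·5²) = -507/(1600π) m/min
The level is dropping at 507/(1600π) ≈ 0.1009 m/min.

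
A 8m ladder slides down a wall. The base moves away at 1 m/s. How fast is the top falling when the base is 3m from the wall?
3√55/55 ≈ 0.4045 m/s

x² + y² = 8²
2x·dx/dt + 2y·dy/dt = 0
dy/dt = -x/y · dx/dt = -3/√55 · 1 = -3√55/55 m/s
The top is descending at 3√55/55 ≈ 0.4045 m/s.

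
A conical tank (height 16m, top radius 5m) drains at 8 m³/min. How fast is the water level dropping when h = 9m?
2048/(2025π) ≈ 0.3219 m/min

r/h = 5/16, so r = (5/16)h
V = (1/3)πr²h = (1/3)π((5/16)h)²h = (25/768)πh³
dV/dh = (25/256)πh²
dh/dt = (dV/dt)/(dV/dh) = -8/((25/256)π·9²) = -2048/(2025π) m/min
The level is dropping at 2048/(2025π) ≈ 0.3219 m/min.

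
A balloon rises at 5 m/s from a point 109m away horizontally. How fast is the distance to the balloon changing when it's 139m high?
695√31202/31202 ≈ 3.935 m/s

z² = 109² + y²
z = √(109² + 139²) = √31202
dz/dt = y/z · dy/dt = 139/√31202 · 5 = 695√31202/31202 ≈ 3.935 m/s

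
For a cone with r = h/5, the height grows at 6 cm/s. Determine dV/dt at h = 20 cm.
96π cm³/s

V = (1/3)π(h/5)²h = πh³/75
dV/dt = πh²/25 · 6
At h = 20: dV/dt = 96π cm³/s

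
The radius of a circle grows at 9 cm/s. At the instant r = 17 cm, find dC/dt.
18π cm/s

C = 2πr
dC/dt = 2π · dr/dt = 2π · 9 = 18π cm/s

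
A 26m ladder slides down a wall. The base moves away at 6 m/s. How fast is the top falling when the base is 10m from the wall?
5/2 = 2.5 m/s

x² + y² = 26²
2x·dx/dt + 2y·dy/dt = 0
dy/dt = -x/y · dx/dt = -10/24 · 6 = -5/2 m/s
The top is descending at 5/2 = 2.5 m/s.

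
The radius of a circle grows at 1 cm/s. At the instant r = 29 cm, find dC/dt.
2π cm/s

C = 2πr
dC/dt = 2π · dr/dt = 2π · 1 = 2π cm/s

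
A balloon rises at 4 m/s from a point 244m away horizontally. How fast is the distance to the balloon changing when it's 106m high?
212√17693/17693 ≈ 1.594 m/s

z² = 244² + y²
z = √(244² + 106²) = 2√17693
dz/dt = y/z · dy/dt = 106/(2√17693) · 4 = 212√17693/17693 ≈ 1.594 m/s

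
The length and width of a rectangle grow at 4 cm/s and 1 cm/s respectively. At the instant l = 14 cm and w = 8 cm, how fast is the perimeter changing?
10 cm/s

P = 2(l + w)
dP/dt = 2(dl/dt + dw/dt) = 2(4 + 1) = 10 cm/s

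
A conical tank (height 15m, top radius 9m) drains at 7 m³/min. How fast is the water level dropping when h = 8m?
175/(576π) ≈ 0.09671 m/min

r/h = 9/15, so r = (3/5)h
V = (1/3)πr²h = (1/3)π((3/5)h)²h = (3/25)πh³
dV/dh = (9/25)πh²
dh/dt = (dV/dt)/(dV/dh) = -7/((9/25)π·8²) = -175/(576π) m/min
The level is dropping at 175/(576π) ≈ 0.09671 m/min.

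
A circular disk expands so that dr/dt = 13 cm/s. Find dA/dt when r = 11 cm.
286π cm²/s

A = πr²
dA/dt = 2πr · dr/dt = 2π(11)(13) = 286π cm²/s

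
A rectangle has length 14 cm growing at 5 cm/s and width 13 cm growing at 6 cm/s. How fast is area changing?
149 cm²/s

A = lw
dA/dt = w·dl/dt + l·dw/dt = 13·5 + 14·6 = 149 cm²/s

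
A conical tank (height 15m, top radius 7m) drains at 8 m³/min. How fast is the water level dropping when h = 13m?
1800/(8281π) ≈ 0.06919 m/min

r/h = 7/15, so r = (7/15)h
V = (1/3)πr²h = (1/3)π((7/15)h)²h = (49/675)πh³
dV/dh = (49/225)πh²
dh/dt = (dV/dt)/(dV/dh) = -8/((49/225)π·13²) = -1800/(8281π) m/min
The level is dropping at 1800/(8281π) ≈ 0.06919 m/min.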